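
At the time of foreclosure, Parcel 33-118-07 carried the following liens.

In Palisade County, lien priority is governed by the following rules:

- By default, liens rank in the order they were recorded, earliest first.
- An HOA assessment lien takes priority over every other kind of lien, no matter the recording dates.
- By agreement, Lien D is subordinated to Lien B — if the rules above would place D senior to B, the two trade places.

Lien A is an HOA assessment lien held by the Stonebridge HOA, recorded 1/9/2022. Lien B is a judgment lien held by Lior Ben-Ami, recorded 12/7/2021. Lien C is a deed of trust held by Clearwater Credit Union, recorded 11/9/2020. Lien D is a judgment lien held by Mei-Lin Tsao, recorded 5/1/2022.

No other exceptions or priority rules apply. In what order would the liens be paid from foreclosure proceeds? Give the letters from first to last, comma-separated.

A, C, B, D

A, as an HOA assessment lien, has superpriority and ranks first.
Ordering the rest by effective date: C (11/9/2020), B (12/7/2021), D (5/1/2022).
D is already junior to B, so the subordination agreement changes nothing.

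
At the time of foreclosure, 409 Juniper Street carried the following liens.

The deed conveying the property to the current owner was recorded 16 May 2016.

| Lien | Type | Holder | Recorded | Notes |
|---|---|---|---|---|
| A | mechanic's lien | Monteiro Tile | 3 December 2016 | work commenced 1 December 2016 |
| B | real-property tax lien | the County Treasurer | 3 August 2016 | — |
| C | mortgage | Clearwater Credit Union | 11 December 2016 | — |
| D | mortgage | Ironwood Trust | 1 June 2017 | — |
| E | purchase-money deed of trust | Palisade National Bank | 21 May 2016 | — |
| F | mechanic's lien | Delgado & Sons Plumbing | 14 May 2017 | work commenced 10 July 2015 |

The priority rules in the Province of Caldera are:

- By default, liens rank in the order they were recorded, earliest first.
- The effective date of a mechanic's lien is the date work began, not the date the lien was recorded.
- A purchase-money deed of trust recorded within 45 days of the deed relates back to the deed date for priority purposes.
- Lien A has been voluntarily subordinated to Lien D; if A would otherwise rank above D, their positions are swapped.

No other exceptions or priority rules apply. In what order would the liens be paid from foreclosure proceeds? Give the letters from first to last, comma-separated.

F, E, B, D, C, A

Effective dates: A relates back to 1 December 2016 (work commenced); E relates back to the deed date 16 May 2016; F relates back to 10 July 2015 (work commenced).
Ordering by effective date: F (10 July 2015), E (16 May 2016), B (3 August 2016), A (1 December 2016), C (11 December 2016), D (1 June 2017).
Because A would otherwise rank above D, the subordination swaps them.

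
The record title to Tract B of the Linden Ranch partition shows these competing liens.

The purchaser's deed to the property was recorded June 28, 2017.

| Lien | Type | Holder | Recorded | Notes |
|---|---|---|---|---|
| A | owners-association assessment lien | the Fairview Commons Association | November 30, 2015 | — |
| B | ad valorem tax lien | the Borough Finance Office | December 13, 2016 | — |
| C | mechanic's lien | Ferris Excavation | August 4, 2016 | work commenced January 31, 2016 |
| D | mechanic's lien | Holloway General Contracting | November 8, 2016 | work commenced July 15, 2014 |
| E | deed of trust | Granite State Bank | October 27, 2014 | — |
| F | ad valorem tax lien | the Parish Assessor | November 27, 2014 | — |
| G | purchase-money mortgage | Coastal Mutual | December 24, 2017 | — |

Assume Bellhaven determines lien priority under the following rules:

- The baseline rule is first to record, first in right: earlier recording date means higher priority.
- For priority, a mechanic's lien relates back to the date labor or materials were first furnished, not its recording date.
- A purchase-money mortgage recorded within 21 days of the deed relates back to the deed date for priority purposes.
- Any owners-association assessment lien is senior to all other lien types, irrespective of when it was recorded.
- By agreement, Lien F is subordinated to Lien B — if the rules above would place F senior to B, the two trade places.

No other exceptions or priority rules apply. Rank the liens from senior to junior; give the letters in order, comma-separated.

A, D, E, B, C, F, G

Effective dates: C is treated as recorded January 31, 2016, the work-commencement date; D's effective date is July 15, 2014, when work began; G was recorded 179 days after the deed, outside the 21-day window, so it keeps its recording date.
A is an owners-association assessment lien and takes priority over every other lien.
Among the remaining liens, by effective date: D (July 15, 2014), E (October 27, 2014), F (November 27, 2014), C (January 31, 2016), B (December 13, 2016), G (December 24, 2017).
Because F would otherwise rank above B, the subordination swaps them.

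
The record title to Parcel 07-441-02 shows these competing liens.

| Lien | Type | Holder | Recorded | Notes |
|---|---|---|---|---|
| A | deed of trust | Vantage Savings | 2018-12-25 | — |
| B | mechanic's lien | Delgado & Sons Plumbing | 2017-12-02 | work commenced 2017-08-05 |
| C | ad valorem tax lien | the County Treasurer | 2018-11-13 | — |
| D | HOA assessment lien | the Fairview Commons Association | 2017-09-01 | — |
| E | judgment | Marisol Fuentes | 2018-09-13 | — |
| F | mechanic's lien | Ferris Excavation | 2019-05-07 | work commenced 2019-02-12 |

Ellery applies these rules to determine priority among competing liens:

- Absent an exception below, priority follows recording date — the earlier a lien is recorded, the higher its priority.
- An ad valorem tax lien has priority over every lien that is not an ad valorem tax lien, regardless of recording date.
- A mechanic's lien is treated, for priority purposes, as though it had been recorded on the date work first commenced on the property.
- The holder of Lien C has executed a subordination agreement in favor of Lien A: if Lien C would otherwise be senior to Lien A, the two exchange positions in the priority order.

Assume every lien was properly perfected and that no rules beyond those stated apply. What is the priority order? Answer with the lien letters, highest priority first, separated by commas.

First, effective dates: B relates back to 2017-08-05 (work commenced); F relates back to 2019-02-12 (work commenced).
As an ad valorem tax lien, C is senior to every other lien.
The other liens, earliest effective date first: B (2017-08-05), D (2017-09-01), E (2018-09-13), A (2018-12-25), F (2019-02-12).
C would otherwise be senior to A, so under the subordination agreement C and A exchange positions.

A, B, D, E, C, F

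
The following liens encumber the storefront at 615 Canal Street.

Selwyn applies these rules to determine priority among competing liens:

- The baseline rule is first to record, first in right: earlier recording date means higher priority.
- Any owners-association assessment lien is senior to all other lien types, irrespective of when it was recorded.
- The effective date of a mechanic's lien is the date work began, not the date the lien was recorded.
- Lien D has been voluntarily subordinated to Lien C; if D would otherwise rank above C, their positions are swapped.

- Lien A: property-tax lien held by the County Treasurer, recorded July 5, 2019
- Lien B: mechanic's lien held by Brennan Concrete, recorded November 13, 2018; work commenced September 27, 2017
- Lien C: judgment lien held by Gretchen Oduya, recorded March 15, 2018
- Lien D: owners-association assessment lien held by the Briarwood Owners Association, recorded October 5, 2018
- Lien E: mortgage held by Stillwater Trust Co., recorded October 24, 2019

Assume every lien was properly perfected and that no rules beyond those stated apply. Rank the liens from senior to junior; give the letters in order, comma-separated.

Adjusting effective dates: B relates back to September 27, 2017 (work commenced).
D is an owners-association assessment lien, so it outranks all other liens regardless of date.
Ordering the rest by effective date: B (September 27, 2017), C (March 15, 2018), A (July 5, 2019), E (October 24, 2019).
D is senior to C before the subordination, so the two trade places.

C, B, D, A, E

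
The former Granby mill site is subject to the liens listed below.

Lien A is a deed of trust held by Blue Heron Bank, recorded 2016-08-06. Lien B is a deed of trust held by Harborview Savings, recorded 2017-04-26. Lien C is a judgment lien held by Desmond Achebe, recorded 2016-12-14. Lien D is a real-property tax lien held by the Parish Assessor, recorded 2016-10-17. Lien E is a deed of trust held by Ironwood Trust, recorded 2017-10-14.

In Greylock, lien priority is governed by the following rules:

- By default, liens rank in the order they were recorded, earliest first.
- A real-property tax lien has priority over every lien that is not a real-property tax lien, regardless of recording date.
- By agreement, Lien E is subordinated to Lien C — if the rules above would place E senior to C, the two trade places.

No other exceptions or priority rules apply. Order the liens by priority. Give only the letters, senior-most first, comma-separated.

As a real-property tax lien, D is senior to every other lien.
The other liens, earliest effective date first: A (2016-08-06), C (2016-12-14), B (2017-04-26), E (2017-10-14).
Since E is not senior to C, the subordination leaves the order unchanged.

D, A, C, B, E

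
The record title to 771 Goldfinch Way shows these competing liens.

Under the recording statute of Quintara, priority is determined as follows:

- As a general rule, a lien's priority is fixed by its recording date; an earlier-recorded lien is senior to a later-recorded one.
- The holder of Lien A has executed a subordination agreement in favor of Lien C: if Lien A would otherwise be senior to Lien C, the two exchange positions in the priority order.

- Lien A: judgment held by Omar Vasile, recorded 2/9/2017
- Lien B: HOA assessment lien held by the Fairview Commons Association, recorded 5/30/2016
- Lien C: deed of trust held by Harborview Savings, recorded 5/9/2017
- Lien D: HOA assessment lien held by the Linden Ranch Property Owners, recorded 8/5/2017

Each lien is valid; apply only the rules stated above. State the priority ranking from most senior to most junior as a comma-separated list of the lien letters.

B, C, A, D

Sorted by effective date: B (5/30/2016), A (2/9/2017), C (5/9/2017), D (8/5/2017).
Because A would otherwise rank above C, the subordination swaps them.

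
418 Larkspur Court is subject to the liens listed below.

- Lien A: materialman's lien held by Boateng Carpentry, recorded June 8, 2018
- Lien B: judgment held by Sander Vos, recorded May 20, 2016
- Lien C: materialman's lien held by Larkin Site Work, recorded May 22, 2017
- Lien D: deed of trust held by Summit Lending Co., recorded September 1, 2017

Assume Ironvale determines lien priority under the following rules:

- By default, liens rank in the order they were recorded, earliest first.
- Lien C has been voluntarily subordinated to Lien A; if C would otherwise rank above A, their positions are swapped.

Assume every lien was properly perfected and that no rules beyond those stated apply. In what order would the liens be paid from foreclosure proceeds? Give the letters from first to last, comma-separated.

Ordering by effective date: B (May 20, 2016), C (May 22, 2017), D (September 1, 2017), A (June 8, 2018).
C is senior to A before the subordination, so the two trade places.

B, A, D, C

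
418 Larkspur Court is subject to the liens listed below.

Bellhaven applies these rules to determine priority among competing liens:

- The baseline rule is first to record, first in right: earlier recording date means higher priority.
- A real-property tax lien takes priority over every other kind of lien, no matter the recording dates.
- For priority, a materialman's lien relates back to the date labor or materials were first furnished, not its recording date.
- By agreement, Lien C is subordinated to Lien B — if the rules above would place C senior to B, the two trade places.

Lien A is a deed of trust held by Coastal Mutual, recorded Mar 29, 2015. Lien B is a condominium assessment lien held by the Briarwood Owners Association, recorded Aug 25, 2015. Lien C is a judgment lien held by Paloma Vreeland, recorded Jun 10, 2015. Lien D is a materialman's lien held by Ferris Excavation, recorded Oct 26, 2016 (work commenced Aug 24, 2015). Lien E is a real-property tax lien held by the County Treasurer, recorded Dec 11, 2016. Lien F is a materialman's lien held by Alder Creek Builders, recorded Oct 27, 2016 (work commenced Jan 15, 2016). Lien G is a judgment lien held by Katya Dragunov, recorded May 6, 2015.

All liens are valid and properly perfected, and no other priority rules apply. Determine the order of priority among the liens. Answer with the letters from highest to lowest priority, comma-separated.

First, effective dates: D is treated as recorded Aug 24, 2015, the work-commencement date; F relates back to Jan 15, 2016 (work commenced).
As a real-property tax lien, E is senior to every other lien.
The other liens, earliest effective date first: A (Mar 29, 2015), G (May 6, 2015), C (Jun 10, 2015), D (Aug 24, 2015), B (Aug 25, 2015), F (Jan 15, 2016).
The subordination applies — C was senior to B — so C and B swap.

E, A, G, B, D, C, F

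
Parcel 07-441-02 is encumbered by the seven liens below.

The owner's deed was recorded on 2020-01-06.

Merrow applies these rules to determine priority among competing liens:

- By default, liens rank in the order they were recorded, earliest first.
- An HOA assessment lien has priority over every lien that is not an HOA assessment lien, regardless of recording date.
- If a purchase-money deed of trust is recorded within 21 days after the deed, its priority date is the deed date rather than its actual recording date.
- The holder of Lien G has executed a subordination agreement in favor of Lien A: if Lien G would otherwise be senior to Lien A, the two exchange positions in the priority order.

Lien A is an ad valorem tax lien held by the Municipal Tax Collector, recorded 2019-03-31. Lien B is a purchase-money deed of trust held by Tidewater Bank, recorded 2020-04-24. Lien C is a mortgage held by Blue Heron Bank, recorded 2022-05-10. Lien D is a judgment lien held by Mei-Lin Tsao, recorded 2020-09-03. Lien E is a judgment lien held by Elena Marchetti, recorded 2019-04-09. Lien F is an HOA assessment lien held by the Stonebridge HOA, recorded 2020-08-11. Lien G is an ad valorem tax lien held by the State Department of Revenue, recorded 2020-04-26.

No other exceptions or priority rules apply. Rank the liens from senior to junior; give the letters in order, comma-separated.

F, A, E, B, G, D, C

First, effective dates: B was recorded 109 days after the deed — beyond 21 days — so no relation-back applies.
F is an HOA assessment lien and takes priority over every other lien.
Ordering the rest by effective date: A (2019-03-31), E (2019-04-09), B (2020-04-24), G (2020-04-26), D (2020-09-03), C (2022-05-10).
G already ranks below A; the subordination has no effect.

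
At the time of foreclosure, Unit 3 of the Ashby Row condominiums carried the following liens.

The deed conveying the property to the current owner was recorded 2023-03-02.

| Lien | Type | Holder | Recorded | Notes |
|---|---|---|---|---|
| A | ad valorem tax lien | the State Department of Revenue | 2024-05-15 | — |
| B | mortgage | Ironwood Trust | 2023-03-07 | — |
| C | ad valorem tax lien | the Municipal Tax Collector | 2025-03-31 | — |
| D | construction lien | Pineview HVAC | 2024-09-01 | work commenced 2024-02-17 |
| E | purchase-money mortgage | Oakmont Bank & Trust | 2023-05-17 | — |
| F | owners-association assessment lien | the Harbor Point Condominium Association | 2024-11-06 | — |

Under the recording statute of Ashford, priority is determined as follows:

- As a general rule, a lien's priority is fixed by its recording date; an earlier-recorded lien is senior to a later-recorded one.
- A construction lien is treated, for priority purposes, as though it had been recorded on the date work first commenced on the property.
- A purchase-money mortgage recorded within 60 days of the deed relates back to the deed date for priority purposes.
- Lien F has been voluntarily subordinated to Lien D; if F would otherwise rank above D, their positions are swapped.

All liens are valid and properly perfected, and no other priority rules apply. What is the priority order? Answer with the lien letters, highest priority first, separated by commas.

Adjusting effective dates: D relates back to 2024-02-17 (work commenced); E was recorded 76 days after the deed, outside the 60-day window, so it keeps its recording date.
By effective date, earliest first: B (2023-03-07), E (2023-05-17), D (2024-02-17), A (2024-05-15), F (2024-11-06), C (2025-03-31).
F is already junior to D, so the subordination agreement changes nothing.

B, E, D, A, F, C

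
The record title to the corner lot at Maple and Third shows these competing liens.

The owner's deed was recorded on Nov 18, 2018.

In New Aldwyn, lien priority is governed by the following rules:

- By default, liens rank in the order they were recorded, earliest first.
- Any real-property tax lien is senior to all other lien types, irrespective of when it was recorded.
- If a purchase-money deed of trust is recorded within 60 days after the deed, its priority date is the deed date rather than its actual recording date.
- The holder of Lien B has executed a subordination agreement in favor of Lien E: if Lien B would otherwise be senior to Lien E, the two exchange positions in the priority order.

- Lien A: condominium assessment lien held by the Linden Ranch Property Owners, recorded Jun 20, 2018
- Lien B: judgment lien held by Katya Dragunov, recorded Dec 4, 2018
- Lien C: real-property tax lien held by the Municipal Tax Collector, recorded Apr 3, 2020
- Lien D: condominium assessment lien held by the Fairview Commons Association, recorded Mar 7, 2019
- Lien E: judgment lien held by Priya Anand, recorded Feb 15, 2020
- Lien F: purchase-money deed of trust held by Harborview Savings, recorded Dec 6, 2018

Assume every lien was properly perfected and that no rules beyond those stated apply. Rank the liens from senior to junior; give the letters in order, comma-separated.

Effective dates after the stated exceptions: F's effective date is the deed date, Nov 18, 2018.
C is a real-property tax lien and takes priority over every other lien.
Remaining liens by effective date: A (Jun 20, 2018), F (Nov 18, 2018), B (Dec 4, 2018), D (Mar 7, 2019), E (Feb 15, 2020).
B would otherwise be senior to E, so under the subordination agreement B and E exchange positions.

C, A, F, E, D, B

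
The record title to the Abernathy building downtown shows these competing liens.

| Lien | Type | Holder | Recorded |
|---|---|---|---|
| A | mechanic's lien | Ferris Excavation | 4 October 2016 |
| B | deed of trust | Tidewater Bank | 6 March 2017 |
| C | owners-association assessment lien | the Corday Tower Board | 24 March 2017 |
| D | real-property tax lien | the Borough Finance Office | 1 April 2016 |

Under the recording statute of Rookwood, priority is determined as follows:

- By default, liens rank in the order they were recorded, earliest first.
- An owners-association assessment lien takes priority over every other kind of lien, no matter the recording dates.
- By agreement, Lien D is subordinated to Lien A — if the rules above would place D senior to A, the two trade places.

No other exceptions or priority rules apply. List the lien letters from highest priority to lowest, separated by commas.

C, A, D, B

C is an owners-association assessment lien and takes priority over every other lien.
The other liens, earliest effective date first: D (1 April 2016), A (4 October 2016), B (6 March 2017).
The subordination applies — D was senior to A — so D and A swap.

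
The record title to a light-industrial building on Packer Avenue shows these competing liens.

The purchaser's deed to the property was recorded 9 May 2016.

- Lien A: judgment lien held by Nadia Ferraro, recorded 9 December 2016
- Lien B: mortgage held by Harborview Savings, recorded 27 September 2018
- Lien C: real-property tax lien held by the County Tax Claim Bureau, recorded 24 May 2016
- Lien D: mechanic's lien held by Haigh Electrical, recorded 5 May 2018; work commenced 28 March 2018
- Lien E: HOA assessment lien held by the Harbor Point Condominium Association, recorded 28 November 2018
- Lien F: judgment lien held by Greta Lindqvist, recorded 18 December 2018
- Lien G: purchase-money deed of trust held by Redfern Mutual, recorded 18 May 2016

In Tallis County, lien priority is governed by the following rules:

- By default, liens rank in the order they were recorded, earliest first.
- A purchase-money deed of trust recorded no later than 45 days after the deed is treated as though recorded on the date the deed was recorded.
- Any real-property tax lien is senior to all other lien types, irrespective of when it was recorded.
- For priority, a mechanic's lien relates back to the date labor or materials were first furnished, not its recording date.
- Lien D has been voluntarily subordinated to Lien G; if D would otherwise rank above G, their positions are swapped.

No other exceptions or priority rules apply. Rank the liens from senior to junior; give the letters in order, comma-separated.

C, G, A, D, B, E, F

Effective dates: D relates back to 28 March 2018 (work commenced); G was recorded within the 45-day window, so its effective date is the deed date 9 May 2016.
As a real-property tax lien, C is senior to every other lien.
Remaining liens by effective date: G (9 May 2016), A (9 December 2016), D (28 March 2018), B (27 September 2018), E (28 November 2018), F (18 December 2018).
Since D is not senior to G, the subordination leaves the order unchanged.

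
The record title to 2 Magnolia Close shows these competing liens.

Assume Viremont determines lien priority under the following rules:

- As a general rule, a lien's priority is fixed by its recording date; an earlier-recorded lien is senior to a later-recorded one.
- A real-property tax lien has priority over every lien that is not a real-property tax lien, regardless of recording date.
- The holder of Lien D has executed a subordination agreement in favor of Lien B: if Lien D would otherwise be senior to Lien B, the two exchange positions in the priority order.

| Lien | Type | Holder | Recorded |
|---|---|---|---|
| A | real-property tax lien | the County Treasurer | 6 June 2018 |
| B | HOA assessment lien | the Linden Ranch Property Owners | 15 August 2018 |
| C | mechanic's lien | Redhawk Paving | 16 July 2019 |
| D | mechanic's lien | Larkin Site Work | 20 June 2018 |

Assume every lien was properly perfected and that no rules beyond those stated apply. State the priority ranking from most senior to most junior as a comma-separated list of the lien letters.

A, B, D, C

As a real-property tax lien, A is senior to every other lien.
Remaining liens by effective date: D (20 June 2018), B (15 August 2018), C (16 July 2019).
Because D would otherwise rank above B, the subordination swaps them.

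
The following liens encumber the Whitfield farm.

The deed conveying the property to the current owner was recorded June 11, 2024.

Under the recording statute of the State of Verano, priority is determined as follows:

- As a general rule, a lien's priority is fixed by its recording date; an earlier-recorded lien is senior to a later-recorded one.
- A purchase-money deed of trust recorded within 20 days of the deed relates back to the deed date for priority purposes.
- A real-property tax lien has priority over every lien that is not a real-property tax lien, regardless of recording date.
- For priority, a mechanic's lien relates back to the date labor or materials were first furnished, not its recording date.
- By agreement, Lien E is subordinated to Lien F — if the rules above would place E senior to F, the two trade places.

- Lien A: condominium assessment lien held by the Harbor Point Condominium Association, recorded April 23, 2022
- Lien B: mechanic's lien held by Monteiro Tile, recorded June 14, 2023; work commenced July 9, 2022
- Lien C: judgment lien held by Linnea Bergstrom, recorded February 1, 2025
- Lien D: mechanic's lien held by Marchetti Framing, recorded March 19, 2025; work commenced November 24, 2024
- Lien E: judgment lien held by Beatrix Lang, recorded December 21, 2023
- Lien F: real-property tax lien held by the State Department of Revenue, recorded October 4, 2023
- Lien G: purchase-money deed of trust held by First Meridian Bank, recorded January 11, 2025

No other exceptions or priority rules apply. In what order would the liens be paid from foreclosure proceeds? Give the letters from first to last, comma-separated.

F, A, B, E, D, G, C

Effective dates after the stated exceptions: B relates back to July 9, 2022 (work commenced); D relates back to November 24, 2024 (work commenced); G missed the 20-day window (214 days after the deed), so its recording date stands.
F is a real-property tax lien, so it outranks all other liens regardless of date.
Remaining liens by effective date: A (April 23, 2022), B (July 9, 2022), E (December 21, 2023), D (November 24, 2024), G (January 11, 2025), C (February 1, 2025).
Since E is not senior to F, the subordination leaves the order unchanged.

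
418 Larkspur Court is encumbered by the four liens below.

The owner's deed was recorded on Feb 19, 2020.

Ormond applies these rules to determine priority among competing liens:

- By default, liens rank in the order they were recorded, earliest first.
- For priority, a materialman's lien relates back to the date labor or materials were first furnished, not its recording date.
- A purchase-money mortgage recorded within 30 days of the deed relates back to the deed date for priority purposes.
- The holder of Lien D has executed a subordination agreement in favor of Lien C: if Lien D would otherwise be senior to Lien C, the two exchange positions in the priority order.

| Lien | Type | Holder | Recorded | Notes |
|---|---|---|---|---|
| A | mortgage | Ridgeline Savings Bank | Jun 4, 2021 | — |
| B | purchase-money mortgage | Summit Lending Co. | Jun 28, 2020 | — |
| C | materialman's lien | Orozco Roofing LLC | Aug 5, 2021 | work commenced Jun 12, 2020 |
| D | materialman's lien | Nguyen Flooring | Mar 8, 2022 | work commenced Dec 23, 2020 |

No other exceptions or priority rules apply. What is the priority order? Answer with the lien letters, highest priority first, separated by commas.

Effective dates: B was recorded 130 days after the deed, outside the 30-day window, so it keeps its recording date; C relates back to Jun 12, 2020 (work commenced); D's effective date is Dec 23, 2020, when work began.
Ordering by effective date: C (Jun 12, 2020), B (Jun 28, 2020), D (Dec 23, 2020), A (Jun 4, 2021).
D already ranks below C; the subordination has no effect.

C, B, D, A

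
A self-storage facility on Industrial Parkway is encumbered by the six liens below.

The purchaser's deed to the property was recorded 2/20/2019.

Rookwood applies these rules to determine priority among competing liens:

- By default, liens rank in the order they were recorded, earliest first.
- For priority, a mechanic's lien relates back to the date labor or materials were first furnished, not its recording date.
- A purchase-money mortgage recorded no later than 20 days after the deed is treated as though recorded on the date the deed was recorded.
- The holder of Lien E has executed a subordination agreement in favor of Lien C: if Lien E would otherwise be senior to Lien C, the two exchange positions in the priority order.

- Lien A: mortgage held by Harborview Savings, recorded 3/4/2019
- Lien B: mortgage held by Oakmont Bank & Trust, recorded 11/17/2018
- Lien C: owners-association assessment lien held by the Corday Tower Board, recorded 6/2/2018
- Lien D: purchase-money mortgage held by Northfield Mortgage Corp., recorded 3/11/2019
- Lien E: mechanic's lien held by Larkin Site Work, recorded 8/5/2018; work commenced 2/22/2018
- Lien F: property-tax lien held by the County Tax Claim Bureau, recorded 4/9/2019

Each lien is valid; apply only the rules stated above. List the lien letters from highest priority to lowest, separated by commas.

First, effective dates: D's effective date is the deed date, 2/20/2019; E relates back to 2/22/2018 (work commenced).
By effective date, earliest first: E (2/22/2018), C (6/2/2018), B (11/17/2018), D (2/20/2019), A (3/4/2019), F (4/9/2019).
E is senior to C before the subordination, so the two trade places.

C, E, B, D, A, F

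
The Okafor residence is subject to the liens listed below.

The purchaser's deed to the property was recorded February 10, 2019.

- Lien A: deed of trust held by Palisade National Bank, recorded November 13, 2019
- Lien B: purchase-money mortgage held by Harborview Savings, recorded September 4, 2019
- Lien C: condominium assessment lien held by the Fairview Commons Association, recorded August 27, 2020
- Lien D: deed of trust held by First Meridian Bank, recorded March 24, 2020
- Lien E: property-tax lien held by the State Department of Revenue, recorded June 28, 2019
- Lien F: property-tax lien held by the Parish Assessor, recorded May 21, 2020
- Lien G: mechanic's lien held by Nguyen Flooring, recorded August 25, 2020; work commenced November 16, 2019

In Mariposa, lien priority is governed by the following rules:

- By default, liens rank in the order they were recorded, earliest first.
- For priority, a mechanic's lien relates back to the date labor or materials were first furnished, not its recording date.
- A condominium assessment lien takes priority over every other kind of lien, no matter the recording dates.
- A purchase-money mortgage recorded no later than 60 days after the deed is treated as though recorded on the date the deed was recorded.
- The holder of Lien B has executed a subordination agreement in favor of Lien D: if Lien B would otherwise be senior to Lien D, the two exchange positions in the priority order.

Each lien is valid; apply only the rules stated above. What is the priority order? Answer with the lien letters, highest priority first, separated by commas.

C, E, D, A, G, B, F

First, effective dates: B missed the 60-day window (206 days after the deed), so its recording date stands; G is treated as recorded November 16, 2019, the work-commencement date.
C, as a condominium assessment lien, has superpriority and ranks first.
Among the remaining liens, by effective date: E (June 28, 2019), B (September 4, 2019), A (November 13, 2019), G (November 16, 2019), D (March 24, 2020), F (May 21, 2020).
B is senior to D before the subordination, so the two trade places.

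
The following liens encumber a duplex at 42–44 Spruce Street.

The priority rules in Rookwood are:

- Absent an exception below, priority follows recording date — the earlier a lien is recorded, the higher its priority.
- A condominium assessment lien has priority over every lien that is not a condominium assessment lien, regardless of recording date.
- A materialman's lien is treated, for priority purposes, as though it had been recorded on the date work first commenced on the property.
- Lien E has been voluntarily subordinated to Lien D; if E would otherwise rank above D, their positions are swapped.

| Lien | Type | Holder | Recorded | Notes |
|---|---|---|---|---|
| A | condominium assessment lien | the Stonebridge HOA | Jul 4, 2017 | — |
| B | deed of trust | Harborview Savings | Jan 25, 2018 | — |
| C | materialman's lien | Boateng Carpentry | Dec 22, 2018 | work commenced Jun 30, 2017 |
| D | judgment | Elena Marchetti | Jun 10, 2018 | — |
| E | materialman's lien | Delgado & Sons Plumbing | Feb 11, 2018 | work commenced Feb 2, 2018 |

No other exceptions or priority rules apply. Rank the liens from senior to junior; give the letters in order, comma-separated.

Adjusting effective dates: C relates back to Jun 30, 2017 (work commenced); E relates back to Feb 2, 2018 (work commenced).
A is a condominium assessment lien and takes priority over every other lien.
The other liens, earliest effective date first: C (Jun 30, 2017), B (Jan 25, 2018), E (Feb 2, 2018), D (Jun 10, 2018).
E is senior to D before the subordination, so the two trade places.

A, C, B, D, E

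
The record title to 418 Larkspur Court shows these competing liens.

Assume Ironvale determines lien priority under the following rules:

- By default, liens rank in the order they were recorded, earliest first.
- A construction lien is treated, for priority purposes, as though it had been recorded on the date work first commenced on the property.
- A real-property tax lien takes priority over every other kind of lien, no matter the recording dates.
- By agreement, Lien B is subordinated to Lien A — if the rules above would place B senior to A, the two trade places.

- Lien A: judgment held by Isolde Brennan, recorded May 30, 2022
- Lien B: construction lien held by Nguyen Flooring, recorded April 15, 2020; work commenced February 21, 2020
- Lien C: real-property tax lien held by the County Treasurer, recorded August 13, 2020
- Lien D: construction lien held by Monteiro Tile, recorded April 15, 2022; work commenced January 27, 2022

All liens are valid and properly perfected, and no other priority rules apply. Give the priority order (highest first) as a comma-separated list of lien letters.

C, A, D, B

Effective dates after the stated exceptions: B's effective date is February 21, 2020, when work began; D relates back to January 27, 2022 (work commenced).
As a real-property tax lien, C is senior to every other lien.
Remaining liens by effective date: B (February 21, 2020), D (January 27, 2022), A (May 30, 2022).
Because B would otherwise rank above A, the subordination swaps them.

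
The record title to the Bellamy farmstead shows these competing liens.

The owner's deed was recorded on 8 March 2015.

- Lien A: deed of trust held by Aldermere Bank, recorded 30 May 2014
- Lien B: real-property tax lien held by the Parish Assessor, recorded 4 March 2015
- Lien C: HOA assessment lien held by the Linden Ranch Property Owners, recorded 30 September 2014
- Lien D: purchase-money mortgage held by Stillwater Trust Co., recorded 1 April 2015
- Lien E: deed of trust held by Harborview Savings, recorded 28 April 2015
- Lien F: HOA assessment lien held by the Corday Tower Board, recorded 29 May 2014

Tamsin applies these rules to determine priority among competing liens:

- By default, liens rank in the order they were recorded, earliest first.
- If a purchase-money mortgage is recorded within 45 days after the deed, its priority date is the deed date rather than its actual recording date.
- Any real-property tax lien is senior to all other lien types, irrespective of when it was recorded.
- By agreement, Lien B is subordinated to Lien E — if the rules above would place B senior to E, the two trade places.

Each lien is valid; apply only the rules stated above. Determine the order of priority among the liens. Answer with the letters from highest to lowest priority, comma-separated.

E, F, A, C, D, B

Effective dates: D relates back to the deed date 8 March 2015.
B is a real-property tax lien, so it outranks all other liens regardless of date.
Among the remaining liens, by effective date: F (29 May 2014), A (30 May 2014), C (30 September 2014), D (8 March 2015), E (28 April 2015).
B would otherwise be senior to E, so under the subordination agreement B and E exchange positions.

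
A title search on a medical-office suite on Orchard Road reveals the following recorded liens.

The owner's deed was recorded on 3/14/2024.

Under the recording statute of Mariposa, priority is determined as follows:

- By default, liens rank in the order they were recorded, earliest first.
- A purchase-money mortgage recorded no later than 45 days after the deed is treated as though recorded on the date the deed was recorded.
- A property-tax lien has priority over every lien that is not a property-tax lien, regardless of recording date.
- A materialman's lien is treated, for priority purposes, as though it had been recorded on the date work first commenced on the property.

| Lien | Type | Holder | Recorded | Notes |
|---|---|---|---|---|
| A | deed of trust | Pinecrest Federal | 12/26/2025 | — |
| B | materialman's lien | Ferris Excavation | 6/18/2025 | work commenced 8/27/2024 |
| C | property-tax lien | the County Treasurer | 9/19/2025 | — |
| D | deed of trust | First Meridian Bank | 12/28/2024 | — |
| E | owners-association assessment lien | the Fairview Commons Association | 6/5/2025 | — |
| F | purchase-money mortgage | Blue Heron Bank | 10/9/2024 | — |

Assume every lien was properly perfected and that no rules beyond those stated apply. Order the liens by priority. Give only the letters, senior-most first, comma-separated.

C, B, F, D, E, A

Effective dates: B is treated as recorded 8/27/2024, the work-commencement date; F was recorded 209 days after the deed — beyond 45 days — so no relation-back applies.
As a property-tax lien, C is senior to every other lien.
Remaining liens by effective date: B (8/27/2024), F (10/9/2024), D (12/28/2024), E (6/5/2025), A (12/26/2025).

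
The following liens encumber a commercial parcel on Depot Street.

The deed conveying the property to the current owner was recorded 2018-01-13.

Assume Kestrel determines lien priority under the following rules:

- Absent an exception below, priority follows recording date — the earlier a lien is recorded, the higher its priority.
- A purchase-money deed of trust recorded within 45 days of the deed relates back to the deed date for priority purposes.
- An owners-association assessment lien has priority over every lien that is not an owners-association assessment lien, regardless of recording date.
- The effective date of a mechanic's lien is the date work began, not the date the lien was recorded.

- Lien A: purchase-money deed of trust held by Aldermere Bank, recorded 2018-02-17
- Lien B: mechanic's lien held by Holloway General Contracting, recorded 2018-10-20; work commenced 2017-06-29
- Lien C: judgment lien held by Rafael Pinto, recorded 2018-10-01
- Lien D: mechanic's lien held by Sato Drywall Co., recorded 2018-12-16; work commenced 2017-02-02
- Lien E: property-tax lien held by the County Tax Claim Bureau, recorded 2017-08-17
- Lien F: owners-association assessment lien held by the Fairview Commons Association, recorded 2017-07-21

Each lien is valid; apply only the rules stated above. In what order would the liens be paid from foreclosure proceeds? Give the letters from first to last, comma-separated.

F, D, B, E, A, C

First, effective dates: A's effective date is the deed date, 2018-01-13; B is treated as recorded 2017-06-29, the work-commencement date; D is treated as recorded 2017-02-02, the work-commencement date.
As an owners-association assessment lien, F is senior to every other lien.
Remaining liens by effective date: D (2017-02-02), B (2017-06-29), E (2017-08-17), A (2018-01-13), C (2018-10-01).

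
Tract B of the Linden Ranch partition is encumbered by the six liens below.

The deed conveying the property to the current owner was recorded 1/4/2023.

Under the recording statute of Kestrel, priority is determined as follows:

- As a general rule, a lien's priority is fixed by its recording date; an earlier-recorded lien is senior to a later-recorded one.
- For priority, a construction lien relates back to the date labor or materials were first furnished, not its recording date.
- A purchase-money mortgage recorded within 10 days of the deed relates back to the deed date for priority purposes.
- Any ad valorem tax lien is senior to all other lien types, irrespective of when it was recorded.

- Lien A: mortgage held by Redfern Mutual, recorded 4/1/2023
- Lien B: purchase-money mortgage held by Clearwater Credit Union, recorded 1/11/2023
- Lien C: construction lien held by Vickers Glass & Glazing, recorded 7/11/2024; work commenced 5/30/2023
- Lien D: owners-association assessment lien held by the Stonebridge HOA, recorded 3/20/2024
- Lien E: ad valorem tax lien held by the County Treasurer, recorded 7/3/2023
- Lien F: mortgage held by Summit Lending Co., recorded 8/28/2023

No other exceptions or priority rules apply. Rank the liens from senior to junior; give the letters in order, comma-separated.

Adjusting effective dates: B was recorded within the 10-day window, so its effective date is the deed date 1/4/2023; C is treated as recorded 5/30/2023, the work-commencement date.
E is an ad valorem tax lien and takes priority over every other lien.
Ordering the rest by effective date: B (1/4/2023), A (4/1/2023), C (5/30/2023), F (8/28/2023), D (3/20/2024).

E, B, A, C, F, D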